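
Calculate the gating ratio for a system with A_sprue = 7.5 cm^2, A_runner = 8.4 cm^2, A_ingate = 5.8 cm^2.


Sprue:Runner:Ingate = 1 : 8.4/7.5 : 5.8/7.5 = 1:1.12:0.77

Answer: 1:1.12:0.77


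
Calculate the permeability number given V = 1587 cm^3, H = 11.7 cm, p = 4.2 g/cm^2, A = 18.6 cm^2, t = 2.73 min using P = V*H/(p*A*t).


Formula: Permeability Number P = (V * H) / (p * A * t)
Numerator: V * H = 1587 * 11.7 = 18567.9
Denominator: p * A * t = 4.2 * 18.6 * 2.73 = 213.2676
P = 18567.9 / 213.2676 = 87.0639

Final answer: 87.0639


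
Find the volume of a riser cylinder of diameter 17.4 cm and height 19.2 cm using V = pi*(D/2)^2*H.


Formula: V = pi * (D/2)^2 * H  (cylinder volume)
Radius = D/2 = 17.4/2 = 8.7 cm
V = pi * 8.7^2 * 19.2 = 4565.5132 cm^3


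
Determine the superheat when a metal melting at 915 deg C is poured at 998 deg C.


Formula: Superheat = T_pour - T_melt
Superheat = 998 - 915 = 83 deg C


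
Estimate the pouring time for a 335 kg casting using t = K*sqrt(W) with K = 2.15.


Formula: t = K * sqrt(W)
sqrt(W) = sqrt(335) = 18.30301
t = 2.15 * 18.30301 = 39.3515 s

39.3515 s


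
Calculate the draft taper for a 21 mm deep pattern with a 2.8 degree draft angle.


Formula: taper = depth * tan(draft_angle)
tan(2.8 deg) = 0.0489082
taper = 21 mm * 0.0489082 = 1.0271 mm

Final answer: 1.0271 mm


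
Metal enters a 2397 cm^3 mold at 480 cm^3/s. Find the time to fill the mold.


Formula: t_fill = V_mold / Q_flow
t = 2397 cm^3 / 480 cm^3/s = 4.9938 s

Final answer: 4.9938 s


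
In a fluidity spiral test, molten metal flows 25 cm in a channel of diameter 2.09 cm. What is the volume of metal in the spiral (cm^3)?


Formula: V = pi * (d/2)^2 * L  (cylinder volume)
Radius = 2.09/2 = 1.045 cm
V = pi * 1.045^2 * 25 = 85.7674 cm^3


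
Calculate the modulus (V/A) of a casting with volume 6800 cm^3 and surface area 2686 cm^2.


Formula: Casting Modulus M = V / A
M = 6800 cm^3 / 2686 cm^2 = 2.5316 cm


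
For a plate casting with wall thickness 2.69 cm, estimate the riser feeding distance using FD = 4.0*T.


Formula: FD = 4.0 * T  (riser feeding-distance rule)
FD = 4.0 * 2.69 cm = 10.7600 cm

10.7600 cm


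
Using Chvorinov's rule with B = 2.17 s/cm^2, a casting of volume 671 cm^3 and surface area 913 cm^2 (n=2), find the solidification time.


Formula: t_s = B * (V/A)^n  (Chvorinov's rule, n=2)
Modulus M = V/A = 671/913 = 0.734940 cm
M^2 = 0.734940^2 = 0.540137 cm^2
t_s = 2.17 * 0.540137 = 1.1721 s


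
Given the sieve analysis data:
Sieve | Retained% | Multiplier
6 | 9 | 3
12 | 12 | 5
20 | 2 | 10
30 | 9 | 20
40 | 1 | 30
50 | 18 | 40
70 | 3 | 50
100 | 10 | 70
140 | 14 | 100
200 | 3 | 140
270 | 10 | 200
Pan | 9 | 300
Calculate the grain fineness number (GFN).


Formula: GFN = sum(pct * multiplier) / sum(pct)
sum(pct * multiplier) = 8407
sum(pct) = 100
GFN = 8407 / 100 = 84.07

Final answer: 84.07


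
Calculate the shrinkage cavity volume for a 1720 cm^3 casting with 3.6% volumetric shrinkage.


Formula: V_shrink = V_casting * shrinkage_pct / 100
V_shrink = 1720 cm^3 * 3.6 / 100 = 61.9200 cm^3

Answer: 61.9200 cm^3


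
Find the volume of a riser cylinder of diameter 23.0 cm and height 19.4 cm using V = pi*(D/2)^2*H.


Formula: V = pi * (D/2)^2 * H  (cylinder volume)
Radius = D/2 = 23.0/2 = 11.5 cm
V = pi * 11.5^2 * 19.4 = 8060.2272 cm^3

Answer: 8060.2272 cm^3


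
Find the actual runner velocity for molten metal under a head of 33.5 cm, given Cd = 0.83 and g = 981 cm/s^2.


Formula: v = Cd * sqrt(2 * g * h)  (Torricelli with discharge coefficient)
2*g*h = 2 * 981 * 33.5 = 65727.0 cm^2/s^2
sqrt(65727.0) = 256.37278 cm/s
v = 0.83 * 256.37278 = 212.7894 cm/s

212.7894 cm/s


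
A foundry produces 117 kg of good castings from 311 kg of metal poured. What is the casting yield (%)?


Formula: Casting Yield = (W_good / W_total) * 100
Yield = (117 kg / 311 kg) * 100 = 37.6206%


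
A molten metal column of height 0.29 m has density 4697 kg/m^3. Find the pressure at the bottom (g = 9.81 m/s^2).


Formula: P = rho * g * h
rho * g = 4697 * 9.81 = 46077.57 N/m^3
P = 46077.57 * 0.29 = 13362.4953 Pa

Final answer: 13362.4953 Pa


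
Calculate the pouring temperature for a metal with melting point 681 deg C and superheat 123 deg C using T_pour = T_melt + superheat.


Formula: T_pour = T_melt + Superheat
T_pour = 681 + 123 = 804 deg C


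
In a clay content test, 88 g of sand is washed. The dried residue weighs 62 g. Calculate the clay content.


Formula: Clay% = (W_total - W_washed) / W_total * 100
Clay mass = 88 - 62 = 26 g
Clay% = 26 / 88 * 100 = 29.5455%

Answer: 29.5455%


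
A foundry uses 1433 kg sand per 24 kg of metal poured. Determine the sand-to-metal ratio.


Formula: Sand-to-Metal Ratio = W_sand / W_metal
Ratio = 1433 kg / 24 kg = 59.7083

59.7083


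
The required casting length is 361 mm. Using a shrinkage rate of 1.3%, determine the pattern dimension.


Formula: L_pattern = L_casting * (1 + shrinkage_rate/100)
Shrinkage factor = 1 + 1.3/100 = 1.013
L_pattern = 361 mm * 1.013 = 365.6930 mm


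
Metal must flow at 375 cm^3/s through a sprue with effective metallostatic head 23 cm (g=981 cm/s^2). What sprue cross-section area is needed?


Formula: v = sqrt(2*g*h), A = Q/v
Velocity: v = sqrt(2 * 981 * 23) = sqrt(45126) = 212.4288 cm/s
Sprue area: A = Q / v = 375 / 212.4288 = 1.7653 cm^2


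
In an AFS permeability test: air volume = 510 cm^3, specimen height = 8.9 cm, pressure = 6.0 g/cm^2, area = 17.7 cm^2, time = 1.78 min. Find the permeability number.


Formula: Permeability Number P = (V * H) / (p * A * t)
Numerator: V * H = 510 * 8.9 = 4539.0
Denominator: p * A * t = 6.0 * 17.7 * 1.78 = 189.036
P = 4539.0 / 189.036 = 24.0113

Final answer: 24.0113


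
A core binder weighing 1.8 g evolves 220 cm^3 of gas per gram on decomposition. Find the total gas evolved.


Formula: V_gas = W_binder * gas_evolution_rate
V = 1.8 g * 220 cm^3/g = 396.0000 cm^3

396.0000 cm^3


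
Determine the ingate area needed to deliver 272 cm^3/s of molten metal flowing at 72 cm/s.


Formula: A_ingate = Q / v  (continuity equation)
A = 272 cm^3/s / 72 cm/s = 3.7778 cm^2

3.7778 cm^2


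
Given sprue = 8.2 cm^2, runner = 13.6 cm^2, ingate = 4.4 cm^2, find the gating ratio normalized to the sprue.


Sprue:Runner:Ingate = 1 : 13.6/8.2 : 4.4/8.2 = 1:1.66:0.54

Final answer: 1:1.66:0.54


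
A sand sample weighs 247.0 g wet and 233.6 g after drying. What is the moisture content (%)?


Formula: MC = (W_wet - W_dry) / W_wet * 100
Water mass = 247.0 - 233.6 = 13.4 g
MC = 13.4 / 247.0 * 100 = 5.4251%

Answer: 5.4251%


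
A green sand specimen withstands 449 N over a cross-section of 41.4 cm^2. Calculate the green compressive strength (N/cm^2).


Formula: Compressive Strength = Force / Area
Strength = 449 N / 41.4 cm^2 = 10.8454 N/cm^2


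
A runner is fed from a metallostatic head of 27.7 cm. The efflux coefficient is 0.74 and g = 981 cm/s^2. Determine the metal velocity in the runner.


Formula: v = Cd * sqrt(2 * g * h)  (Torricelli with discharge coefficient)
2*g*h = 2 * 981 * 27.7 = 54347.4 cm^2/s^2
sqrt(54347.4) = 233.12529 cm/s
v = 0.74 * 233.12529 = 172.5127 cm/s

Answer: 172.5127 cm/s


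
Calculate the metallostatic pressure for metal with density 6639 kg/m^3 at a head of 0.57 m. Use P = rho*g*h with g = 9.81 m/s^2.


Formula: P = rho * g * h
rho * g = 6639 * 9.81 = 65128.59 N/m^3
P = 65128.59 * 0.57 = 37123.2963 Pa


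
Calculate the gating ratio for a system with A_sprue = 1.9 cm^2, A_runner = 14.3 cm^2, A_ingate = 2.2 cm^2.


Sprue:Runner:Ingate = 1 : 14.3/1.9 : 2.2/1.9 = 1:7.53:1.16


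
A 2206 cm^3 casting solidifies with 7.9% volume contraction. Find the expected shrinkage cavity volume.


Formula: V_shrink = V_casting * shrinkage_pct / 100
V_shrink = 2206 cm^3 * 7.9 / 100 = 174.2740 cm^3


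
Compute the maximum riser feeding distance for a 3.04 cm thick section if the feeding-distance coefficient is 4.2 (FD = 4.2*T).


Formula: FD = 4.2 * T  (riser feeding-distance rule)
FD = 4.2 * 3.04 cm = 12.7680 cm


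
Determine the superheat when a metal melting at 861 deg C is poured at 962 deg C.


Formula: Superheat = T_pour - T_melt
Superheat = 962 - 861 = 101 deg C

Final answer: 101 deg C


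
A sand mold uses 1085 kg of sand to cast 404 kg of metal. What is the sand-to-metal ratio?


Formula: Sand-to-Metal Ratio = W_sand / W_metal
Ratio = 1085 kg / 404 kg = 2.6856

2.6856


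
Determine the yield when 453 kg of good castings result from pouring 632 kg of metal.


Formula: Casting Yield = (W_good / W_total) * 100
Yield = (453 kg / 632 kg) * 100 = 71.6772%

71.6772%


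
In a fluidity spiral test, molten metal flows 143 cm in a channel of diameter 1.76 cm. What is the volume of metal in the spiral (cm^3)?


Formula: V = pi * (d/2)^2 * L  (cylinder volume)
Radius = 1.76/2 = 0.88 cm
V = pi * 0.88^2 * 143 = 347.8975 cm^3

Final answer: 347.8975 cm^3


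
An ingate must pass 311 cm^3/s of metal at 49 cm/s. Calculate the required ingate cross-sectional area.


Formula: A_ingate = Q / v  (continuity equation)
A = 311 cm^3/s / 49 cm/s = 6.3469 cm^2

Final answer: 6.3469 cm^2


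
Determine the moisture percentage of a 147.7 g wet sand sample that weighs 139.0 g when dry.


Formula: MC = (W_wet - W_dry) / W_wet * 100
Water mass = 147.7 - 139.0 = 8.7 g
MC = 8.7 / 147.7 * 100 = 5.8903%

Final answer: 5.8903%


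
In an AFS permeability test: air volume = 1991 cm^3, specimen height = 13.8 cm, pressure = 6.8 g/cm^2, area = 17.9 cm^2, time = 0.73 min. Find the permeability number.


Formula: Permeability Number P = (V * H) / (p * A * t)
Numerator: V * H = 1991 * 13.8 = 27475.8
Denominator: p * A * t = 6.8 * 17.9 * 0.73 = 88.8556
P = 27475.8 / 88.8556 = 309.2186

309.2186


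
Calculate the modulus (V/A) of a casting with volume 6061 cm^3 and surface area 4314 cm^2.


Formula: Casting Modulus M = V / A
M = 6061 cm^3 / 4314 cm^2 = 1.4050 cm


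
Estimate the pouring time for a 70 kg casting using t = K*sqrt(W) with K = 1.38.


Formula: t = K * sqrt(W)
sqrt(W) = sqrt(70) = 8.36660
t = 1.38 * 8.36660 = 11.5459 s

Final answer: 11.5459 s


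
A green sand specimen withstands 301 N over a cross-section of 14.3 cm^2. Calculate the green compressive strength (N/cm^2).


Formula: Compressive Strength = Force / Area
Strength = 301 N / 14.3 cm^2 = 21.0490 N/cm^2


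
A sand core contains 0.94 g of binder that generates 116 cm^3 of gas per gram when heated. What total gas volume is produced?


Formula: V_gas = W_binder * gas_evolution_rate
V = 0.94 g * 116 cm^3/g = 109.0400 cm^3

Answer: 109.0400 cm^3


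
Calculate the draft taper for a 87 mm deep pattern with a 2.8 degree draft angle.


Formula: taper = depth * tan(draft_angle)
tan(2.8 deg) = 0.0489082
taper = 87 mm * 0.0489082 = 4.2550 mm

Final answer: 4.2550 mm


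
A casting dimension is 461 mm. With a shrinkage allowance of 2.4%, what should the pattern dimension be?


Formula: L_pattern = L_casting * (1 + shrinkage_rate/100)
Shrinkage factor = 1 + 2.4/100 = 1.024
L_pattern = 461 mm * 1.024 = 472.0640 mm

Answer: 472.0640 mm


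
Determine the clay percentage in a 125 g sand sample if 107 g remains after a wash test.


Formula: Clay% = (W_total - W_washed) / W_total * 100
Clay mass = 125 - 107 = 18 g
Clay% = 18 / 125 * 100 = 14.4000%

Final answer: 14.4000%


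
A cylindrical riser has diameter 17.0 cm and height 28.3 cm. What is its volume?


Formula: V = pi * (D/2)^2 * H  (cylinder volume)
Radius = D/2 = 17.0/2 = 8.5 cm
V = pi * 8.5^2 * 28.3 = 6423.5360 cm^3

Answer: 6423.5360 cm^3


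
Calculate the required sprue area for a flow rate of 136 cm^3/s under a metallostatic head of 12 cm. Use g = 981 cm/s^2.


Formula: v = sqrt(2*g*h), A = Q/v
Velocity: v = sqrt(2 * 981 * 12) = sqrt(23544) = 153.4405 cm/s
Sprue area: A = Q / v = 136 / 153.4405 = 0.8863 cm^2

Answer: 0.8863 cm^2


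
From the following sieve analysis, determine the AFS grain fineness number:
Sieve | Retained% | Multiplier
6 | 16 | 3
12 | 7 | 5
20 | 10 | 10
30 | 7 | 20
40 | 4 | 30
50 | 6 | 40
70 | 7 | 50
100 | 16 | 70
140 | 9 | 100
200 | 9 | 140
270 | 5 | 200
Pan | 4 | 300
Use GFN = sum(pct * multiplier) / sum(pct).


Formula: GFN = sum(pct * multiplier) / sum(pct)
sum(pct * multiplier) = 6513
sum(pct) = 100
GFN = 6513 / 100 = 65.13


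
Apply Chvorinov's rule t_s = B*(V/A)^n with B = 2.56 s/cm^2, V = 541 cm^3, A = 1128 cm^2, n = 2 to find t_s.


Formula: t_s = B * (V/A)^n  (Chvorinov's rule, n=2)
Modulus M = V/A = 541/1128 = 0.479610 cm
M^2 = 0.479610^2 = 0.230026 cm^2
t_s = 2.56 * 0.230026 = 0.5889 s

Final answer: 0.5889 s


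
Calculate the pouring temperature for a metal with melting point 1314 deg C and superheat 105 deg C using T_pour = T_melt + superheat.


Formula: T_pour = T_melt + Superheat
T_pour = 1314 + 105 = 1419 deg C


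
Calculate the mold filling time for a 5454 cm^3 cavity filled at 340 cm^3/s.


Formula: t_fill = V_mold / Q_flow
t = 5454 cm^3 / 340 cm^3/s = 16.0412 s

Answer: 16.0412 s


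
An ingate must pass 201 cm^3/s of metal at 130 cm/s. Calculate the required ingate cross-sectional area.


Formula: A_ingate = Q / v  (continuity equation)
A = 201 cm^3/s / 130 cm/s = 1.5462 cm^2

1.5462 cm^2


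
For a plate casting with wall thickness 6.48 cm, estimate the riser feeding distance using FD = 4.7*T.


Formula: FD = 4.7 * T  (riser feeding-distance rule)
FD = 4.7 * 6.48 cm = 30.4560 cm

30.4560 cm


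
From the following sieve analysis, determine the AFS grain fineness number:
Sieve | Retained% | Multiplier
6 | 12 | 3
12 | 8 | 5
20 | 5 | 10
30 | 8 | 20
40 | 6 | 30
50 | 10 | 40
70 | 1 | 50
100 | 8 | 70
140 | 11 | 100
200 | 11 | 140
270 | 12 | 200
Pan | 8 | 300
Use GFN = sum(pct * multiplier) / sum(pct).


Formula: GFN = sum(pct * multiplier) / sum(pct)
sum(pct * multiplier) = 8916
sum(pct) = 100
GFN = 8916 / 100 = 89.16

89.16


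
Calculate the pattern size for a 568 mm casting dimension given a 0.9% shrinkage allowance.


Formula: L_pattern = L_casting * (1 + shrinkage_rate/100)
Shrinkage factor = 1 + 0.9/100 = 1.009
L_pattern = 568 mm * 1.009 = 573.1120 mm

Final answer: 573.1120 mm


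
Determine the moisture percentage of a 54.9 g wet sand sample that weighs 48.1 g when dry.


Formula: MC = (W_wet - W_dry) / W_wet * 100
Water mass = 54.9 - 48.1 = 6.8 g
MC = 6.8 / 54.9 * 100 = 12.3862%

Answer: 12.3862%


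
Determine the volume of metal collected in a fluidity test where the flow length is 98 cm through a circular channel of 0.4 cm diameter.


Formula: V = pi * (d/2)^2 * L  (cylinder volume)
Radius = 0.4/2 = 0.2 cm
V = pi * 0.2^2 * 98 = 12.3150 cm^3

Answer: 12.3150 cm^3


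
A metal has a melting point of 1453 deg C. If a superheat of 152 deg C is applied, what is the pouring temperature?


Formula: T_pour = T_melt + Superheat
T_pour = 1453 + 152 = 1605 deg C

1605 deg C


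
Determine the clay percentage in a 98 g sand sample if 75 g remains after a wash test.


Formula: Clay% = (W_total - W_washed) / W_total * 100
Clay mass = 98 - 75 = 23 g
Clay% = 23 / 98 * 100 = 23.4694%


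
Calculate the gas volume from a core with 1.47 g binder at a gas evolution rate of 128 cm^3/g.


Formula: V_gas = W_binder * gas_evolution_rate
V = 1.47 g * 128 cm^3/g = 188.1600 cm^3

188.1600 cm^3


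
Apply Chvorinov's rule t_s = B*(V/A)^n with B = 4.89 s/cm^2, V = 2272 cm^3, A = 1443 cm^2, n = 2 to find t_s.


Formula: t_s = B * (V/A)^n  (Chvorinov's rule, n=2)
Modulus M = V/A = 2272/1443 = 1.574498 cm
M^2 = 1.574498^2 = 2.479044 cm^2
t_s = 4.89 * 2.479044 = 12.1225 s

12.1225 s


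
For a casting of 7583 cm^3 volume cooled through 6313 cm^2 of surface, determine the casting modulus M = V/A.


Formula: Casting Modulus M = V / A
M = 7583 cm^3 / 6313 cm^2 = 1.2012 cm

1.2012 cm


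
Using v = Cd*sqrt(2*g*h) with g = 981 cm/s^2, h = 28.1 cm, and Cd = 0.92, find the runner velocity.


Formula: v = Cd * sqrt(2 * g * h)  (Torricelli with discharge coefficient)
2*g*h = 2 * 981 * 28.1 = 55132.2 cm^2/s^2
sqrt(55132.2) = 234.80247 cm/s
v = 0.92 * 234.80247 = 216.0183 cm/s


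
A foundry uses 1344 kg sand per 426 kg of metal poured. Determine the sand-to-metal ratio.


Formula: Sand-to-Metal Ratio = W_sand / W_metal
Ratio = 1344 kg / 426 kg = 3.1549


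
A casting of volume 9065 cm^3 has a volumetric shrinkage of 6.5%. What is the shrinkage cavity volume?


Formula: V_shrink = V_casting * shrinkage_pct / 100
V_shrink = 9065 cm^3 * 6.5 / 100 = 589.2250 cm^3

589.2250 cm^3


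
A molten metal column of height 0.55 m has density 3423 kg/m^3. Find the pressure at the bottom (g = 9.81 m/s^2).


Formula: P = rho * g * h
rho * g = 3423 * 9.81 = 33579.63 N/m^3
P = 33579.63 * 0.55 = 18468.7965 Pa


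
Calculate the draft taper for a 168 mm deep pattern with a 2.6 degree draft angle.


Formula: taper = depth * tan(draft_angle)
tan(2.6 deg) = 0.0454097
taper = 168 mm * 0.0454097 = 7.6288 mm

Final answer: 7.6288 mm


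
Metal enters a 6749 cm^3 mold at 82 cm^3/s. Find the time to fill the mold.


Formula: t_fill = V_mold / Q_flow
t = 6749 cm^3 / 82 cm^3/s = 82.3049 s

Answer: 82.3049 s


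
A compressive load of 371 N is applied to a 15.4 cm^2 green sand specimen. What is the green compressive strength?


Formula: Compressive Strength = Force / Area
Strength = 371 N / 15.4 cm^2 = 24.0909 N/cm^2

24.0909 N/cm^2


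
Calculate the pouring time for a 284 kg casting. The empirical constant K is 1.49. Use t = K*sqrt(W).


Formula: t = K * sqrt(W)
sqrt(W) = sqrt(284) = 16.85230
t = 1.49 * 16.85230 = 25.1099 s

25.1099 s


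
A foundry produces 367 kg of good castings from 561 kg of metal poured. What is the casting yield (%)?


Formula: Casting Yield = (W_good / W_total) * 100
Yield = (367 kg / 561 kg) * 100 = 65.4189%

Answer: 65.4189%


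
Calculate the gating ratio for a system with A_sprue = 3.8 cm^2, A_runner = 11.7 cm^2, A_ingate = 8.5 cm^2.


Sprue:Runner:Ingate = 1 : 11.7/3.8 : 8.5/3.8 = 1:3.08:2.24

Answer: 1:3.08:2.24


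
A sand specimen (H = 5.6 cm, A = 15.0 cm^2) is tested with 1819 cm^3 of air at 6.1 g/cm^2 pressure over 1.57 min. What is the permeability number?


Formula: Permeability Number P = (V * H) / (p * A * t)
Numerator: V * H = 1819 * 5.6 = 10186.4
Denominator: p * A * t = 6.1 * 15.0 * 1.57 = 143.655
P = 10186.4 / 143.655 = 70.9088

Answer: 70.9088


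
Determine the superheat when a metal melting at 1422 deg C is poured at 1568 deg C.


Formula: Superheat = T_pour - T_melt
Superheat = 1568 - 1422 = 146 deg C

146 deg C


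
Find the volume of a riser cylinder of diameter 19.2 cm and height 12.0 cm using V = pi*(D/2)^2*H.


Formula: V = pi * (D/2)^2 * H  (cylinder volume)
Radius = D/2 = 19.2/2 = 9.6 cm
V = pi * 9.6^2 * 12.0 = 3474.3501 cm^3


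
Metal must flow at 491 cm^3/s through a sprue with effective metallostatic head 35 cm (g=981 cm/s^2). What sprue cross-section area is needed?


Formula: v = sqrt(2*g*h), A = Q/v
Velocity: v = sqrt(2 * 981 * 35) = sqrt(68670) = 262.0496 cm/s
Sprue area: A = Q / v = 491 / 262.0496 = 1.8737 cm^2

1.8737 cm^2


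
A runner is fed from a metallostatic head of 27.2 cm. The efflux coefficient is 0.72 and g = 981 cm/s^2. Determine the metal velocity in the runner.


Formula: v = Cd * sqrt(2 * g * h)  (Torricelli with discharge coefficient)
2*g*h = 2 * 981 * 27.2 = 53366.4 cm^2/s^2
sqrt(53366.4) = 231.01169 cm/s
v = 0.72 * 231.01169 = 166.3284 cm/s

Final answer: 166.3284 cm/s


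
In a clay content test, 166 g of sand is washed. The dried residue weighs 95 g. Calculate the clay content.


Formula: Clay% = (W_total - W_washed) / W_total * 100
Clay mass = 166 - 95 = 71 g
Clay% = 71 / 166 * 100 = 42.7711%


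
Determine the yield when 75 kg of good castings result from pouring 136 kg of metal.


Formula: Casting Yield = (W_good / W_total) * 100
Yield = (75 kg / 136 kg) * 100 = 55.1471%

Final answer: 55.1471%


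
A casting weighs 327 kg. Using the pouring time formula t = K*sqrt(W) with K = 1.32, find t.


Formula: t = K * sqrt(W)
sqrt(W) = sqrt(327) = 18.08314
t = 1.32 * 18.08314 = 23.8697 s

Final answer: 23.8697 s


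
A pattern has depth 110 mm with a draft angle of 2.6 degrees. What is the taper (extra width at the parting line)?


Formula: taper = depth * tan(draft_angle)
tan(2.6 deg) = 0.0454097
taper = 110 mm * 0.0454097 = 4.9951 mm

4.9951 mm


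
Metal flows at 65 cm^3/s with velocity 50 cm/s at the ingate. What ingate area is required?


Formula: A_ingate = Q / v  (continuity equation)
A = 65 cm^3/s / 50 cm/s = 1.3000 cm^2


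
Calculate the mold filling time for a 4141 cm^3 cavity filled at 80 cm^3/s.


Formula: t_fill = V_mold / Q_flow
t = 4141 cm^3 / 80 cm^3/s = 51.7625 s

Final answer: 51.7625 s


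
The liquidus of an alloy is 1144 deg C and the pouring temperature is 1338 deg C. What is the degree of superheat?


Formula: Superheat = T_pour - T_melt
Superheat = 1338 - 1144 = 194 deg C


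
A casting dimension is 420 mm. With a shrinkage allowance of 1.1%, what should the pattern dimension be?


Formula: L_pattern = L_casting * (1 + shrinkage_rate/100)
Shrinkage factor = 1 + 1.1/100 = 1.011
L_pattern = 420 mm * 1.011 = 424.6200 mm

424.6200 mm


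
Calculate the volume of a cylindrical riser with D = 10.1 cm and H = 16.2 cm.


Formula: V = pi * (D/2)^2 * H  (cylinder volume)
Radius = D/2 = 10.1/2 = 5.05 cm
V = pi * 5.05^2 * 16.2 = 1297.9192 cm^3

Answer: 1297.9192 cm^3


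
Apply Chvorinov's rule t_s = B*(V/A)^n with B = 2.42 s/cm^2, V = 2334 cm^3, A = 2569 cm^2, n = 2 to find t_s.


Formula: t_s = B * (V/A)^n  (Chvorinov's rule, n=2)
Modulus M = V/A = 2334/2569 = 0.908525 cm
M^2 = 0.908525^2 = 0.825418 cm^2
t_s = 2.42 * 0.825418 = 1.9975 s

1.9975 s


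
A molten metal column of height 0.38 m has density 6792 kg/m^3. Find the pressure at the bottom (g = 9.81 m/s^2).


Formula: P = rho * g * h
rho * g = 6792 * 9.81 = 66629.52 N/m^3
P = 66629.52 * 0.38 = 25319.2176 Pa

Final answer: 25319.2176 Pa


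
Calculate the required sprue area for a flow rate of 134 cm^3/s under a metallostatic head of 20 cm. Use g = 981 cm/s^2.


Formula: v = sqrt(2*g*h), A = Q/v
Velocity: v = sqrt(2 * 981 * 20) = sqrt(39240) = 198.0909 cm/s
Sprue area: A = Q / v = 134 / 198.0909 = 0.6765 cm^2

Final answer: 0.6765 cm^2


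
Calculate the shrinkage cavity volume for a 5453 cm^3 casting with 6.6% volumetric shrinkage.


Formula: V_shrink = V_casting * shrinkage_pct / 100
V_shrink = 5453 cm^3 * 6.6 / 100 = 359.8980 cm^3

Answer: 359.8980 cm^3


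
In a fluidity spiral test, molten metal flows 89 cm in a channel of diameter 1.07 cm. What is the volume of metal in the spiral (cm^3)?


Formula: V = pi * (d/2)^2 * L  (cylinder volume)
Radius = 1.07/2 = 0.535 cm
V = pi * 0.535^2 * 89 = 80.0290 cm^3


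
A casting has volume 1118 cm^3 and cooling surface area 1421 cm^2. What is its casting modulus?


Formula: Casting Modulus M = V / A
M = 1118 cm^3 / 1421 cm^2 = 0.7868 cm

0.7868 cm


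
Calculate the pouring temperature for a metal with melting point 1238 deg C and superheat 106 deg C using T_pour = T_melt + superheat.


Formula: T_pour = T_melt + Superheat
T_pour = 1238 + 106 = 1344 deg C

Answer: 1344 deg C


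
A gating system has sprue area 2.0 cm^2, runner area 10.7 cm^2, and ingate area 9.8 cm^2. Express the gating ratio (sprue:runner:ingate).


Sprue:Runner:Ingate = 1 : 10.7/2.0 : 9.8/2.0 = 1:5.35:4.90


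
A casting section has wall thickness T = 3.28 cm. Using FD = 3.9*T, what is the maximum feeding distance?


Formula: FD = 3.9 * T  (riser feeding-distance rule)
FD = 3.9 * 3.28 cm = 12.7920 cm

Final answer: 12.7920 cm


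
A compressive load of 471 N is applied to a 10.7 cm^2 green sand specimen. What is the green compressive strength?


Formula: Compressive Strength = Force / Area
Strength = 471 N / 10.7 cm^2 = 44.0187 N/cm^2


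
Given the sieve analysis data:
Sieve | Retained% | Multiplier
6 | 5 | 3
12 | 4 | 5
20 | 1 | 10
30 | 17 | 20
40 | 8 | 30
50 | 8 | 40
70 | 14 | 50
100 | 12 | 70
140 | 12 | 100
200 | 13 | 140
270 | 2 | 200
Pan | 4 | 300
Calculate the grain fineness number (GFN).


Formula: GFN = sum(pct * multiplier) / sum(pct)
sum(pct * multiplier) = 7105
sum(pct) = 100
GFN = 7105 / 100 = 71.05


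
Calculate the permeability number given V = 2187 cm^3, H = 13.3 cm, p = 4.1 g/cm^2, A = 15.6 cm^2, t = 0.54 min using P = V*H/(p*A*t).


Formula: Permeability Number P = (V * H) / (p * A * t)
Numerator: V * H = 2187 * 13.3 = 29087.1
Denominator: p * A * t = 4.1 * 15.6 * 0.54 = 34.5384
P = 29087.1 / 34.5384 = 842.1670


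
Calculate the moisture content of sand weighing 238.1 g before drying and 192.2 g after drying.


Formula: MC = (W_wet - W_dry) / W_wet * 100
Water mass = 238.1 - 192.2 = 45.9 g
MC = 45.9 / 238.1 * 100 = 19.2776%

19.2776%


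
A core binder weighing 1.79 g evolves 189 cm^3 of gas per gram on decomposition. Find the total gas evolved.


Formula: V_gas = W_binder * gas_evolution_rate
V = 1.79 g * 189 cm^3/g = 338.3100 cm^3

338.3100 cm^3


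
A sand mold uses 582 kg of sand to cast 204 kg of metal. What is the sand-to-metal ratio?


Formula: Sand-to-Metal Ratio = W_sand / W_metal
Ratio = 582 kg / 204 kg = 2.8529

Final answer: 2.8529


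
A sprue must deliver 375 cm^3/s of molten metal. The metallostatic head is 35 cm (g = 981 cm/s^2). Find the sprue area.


Formula: v = sqrt(2*g*h), A = Q/v
Velocity: v = sqrt(2 * 981 * 35) = sqrt(68670) = 262.0496 cm/s
Sprue area: A = Q / v = 375 / 262.0496 = 1.4310 cm^2

Final answer: 1.4310 cm^2


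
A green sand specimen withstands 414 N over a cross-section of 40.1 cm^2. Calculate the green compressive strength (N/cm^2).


Formula: Compressive Strength = Force / Area
Strength = 414 N / 40.1 cm^2 = 10.3242 N/cm^2

10.3242 N/cm^2


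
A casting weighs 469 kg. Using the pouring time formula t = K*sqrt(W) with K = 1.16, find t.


Formula: t = K * sqrt(W)
sqrt(W) = sqrt(469) = 21.65641
t = 1.16 * 21.65641 = 25.1214 s

25.1214 s


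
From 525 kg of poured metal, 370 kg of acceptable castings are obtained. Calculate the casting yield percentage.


Formula: Casting Yield = (W_good / W_total) * 100
Yield = (370 kg / 525 kg) * 100 = 70.4762%

70.4762%


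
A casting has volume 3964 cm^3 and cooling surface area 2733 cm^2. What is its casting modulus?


Formula: Casting Modulus M = V / A
M = 3964 cm^3 / 2733 cm^2 = 1.4504 cm

1.4504 cm


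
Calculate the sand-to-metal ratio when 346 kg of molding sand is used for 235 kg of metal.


Formula: Sand-to-Metal Ratio = W_sand / W_metal
Ratio = 346 kg / 235 kg = 1.4723

Final answer: 1.4723


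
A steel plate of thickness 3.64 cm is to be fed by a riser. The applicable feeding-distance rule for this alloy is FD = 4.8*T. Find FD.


Formula: FD = 4.8 * T  (riser feeding-distance rule)
FD = 4.8 * 3.64 cm = 17.4720 cm


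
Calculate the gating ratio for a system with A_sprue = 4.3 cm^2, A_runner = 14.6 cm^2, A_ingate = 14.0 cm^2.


Sprue:Runner:Ingate = 1 : 14.6/4.3 : 14.0/4.3 = 1:3.40:3.26


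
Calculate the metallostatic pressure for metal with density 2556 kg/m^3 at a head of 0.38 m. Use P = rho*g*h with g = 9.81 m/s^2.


Formula: P = rho * g * h
rho * g = 2556 * 9.81 = 25074.36 N/m^3
P = 25074.36 * 0.38 = 9528.2568 Pa


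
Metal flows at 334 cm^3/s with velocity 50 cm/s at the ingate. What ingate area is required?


Formula: A_ingate = Q / v  (continuity equation)
A = 334 cm^3/s / 50 cm/s = 6.6800 cm^2

Answer: 6.6800 cm^2


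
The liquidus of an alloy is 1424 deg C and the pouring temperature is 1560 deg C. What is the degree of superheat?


Formula: Superheat = T_pour - T_melt
Superheat = 1560 - 1424 = 136 deg C

Final answer: 136 deg C


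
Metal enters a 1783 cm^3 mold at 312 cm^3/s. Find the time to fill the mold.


Formula: t_fill = V_mold / Q_flow
t = 1783 cm^3 / 312 cm^3/s = 5.7147 s

Answer: 5.7147 s


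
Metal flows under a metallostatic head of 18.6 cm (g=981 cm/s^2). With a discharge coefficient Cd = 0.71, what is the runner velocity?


Formula: v = Cd * sqrt(2 * g * h)  (Torricelli with discharge coefficient)
2*g*h = 2 * 981 * 18.6 = 36493.2 cm^2/s^2
sqrt(36493.2) = 191.03193 cm/s
v = 0.71 * 191.03193 = 135.6327 cm/s

Final answer: 135.6327 cm/s


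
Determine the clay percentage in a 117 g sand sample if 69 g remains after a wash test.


Formula: Clay% = (W_total - W_washed) / W_total * 100
Clay mass = 117 - 69 = 48 g
Clay% = 48 / 117 * 100 = 41.0256%

Final answer: 41.0256%


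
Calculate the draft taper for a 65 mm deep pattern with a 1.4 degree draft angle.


Formula: taper = depth * tan(draft_angle)
tan(1.4 deg) = 0.0244395
taper = 65 mm * 0.0244395 = 1.5886 mm

1.5886 mm


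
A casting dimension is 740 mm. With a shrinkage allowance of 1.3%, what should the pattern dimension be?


Formula: L_pattern = L_casting * (1 + shrinkage_rate/100)
Shrinkage factor = 1 + 1.3/100 = 1.013
L_pattern = 740 mm * 1.013 = 749.6200 mm


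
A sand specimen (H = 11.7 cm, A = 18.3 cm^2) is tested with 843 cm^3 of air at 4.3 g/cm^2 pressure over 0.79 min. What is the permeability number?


Formula: Permeability Number P = (V * H) / (p * A * t)
Numerator: V * H = 843 * 11.7 = 9863.1
Denominator: p * A * t = 4.3 * 18.3 * 0.79 = 62.1651
P = 9863.1 / 62.1651 = 158.6598

Final answer: 158.6598


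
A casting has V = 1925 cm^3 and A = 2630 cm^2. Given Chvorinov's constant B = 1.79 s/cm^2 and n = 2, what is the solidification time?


Formula: t_s = B * (V/A)^n  (Chvorinov's rule, n=2)
Modulus M = V/A = 1925/2630 = 0.731939 cm
M^2 = 0.731939^2 = 0.535735 cm^2
t_s = 1.79 * 0.535735 = 0.9590 s

0.9590 s


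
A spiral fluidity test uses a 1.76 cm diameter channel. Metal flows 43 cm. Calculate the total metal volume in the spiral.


Formula: V = pi * (d/2)^2 * L  (cylinder volume)
Radius = 1.76/2 = 0.88 cm
V = pi * 0.88^2 * 43 = 104.6125 cm^3


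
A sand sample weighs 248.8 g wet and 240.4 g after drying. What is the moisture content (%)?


Formula: MC = (W_wet - W_dry) / W_wet * 100
Water mass = 248.8 - 240.4 = 8.4 g
MC = 8.4 / 248.8 * 100 = 3.3762%

Final answer: 3.3762%


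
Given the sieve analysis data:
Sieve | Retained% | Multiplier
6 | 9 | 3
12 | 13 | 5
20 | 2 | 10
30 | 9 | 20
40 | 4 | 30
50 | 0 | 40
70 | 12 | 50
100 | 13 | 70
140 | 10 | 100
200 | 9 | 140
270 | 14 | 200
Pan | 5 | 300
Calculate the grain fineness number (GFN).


Formula: GFN = sum(pct * multiplier) / sum(pct)
sum(pct * multiplier) = 8482
sum(pct) = 100
GFN = 8482 / 100 = 84.82


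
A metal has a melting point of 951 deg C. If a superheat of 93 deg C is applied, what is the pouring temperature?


Formula: T_pour = T_melt + Superheat
T_pour = 951 + 93 = 1044 deg C

1044 deg C


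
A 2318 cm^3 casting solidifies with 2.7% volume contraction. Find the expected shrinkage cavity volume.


Formula: V_shrink = V_casting * shrinkage_pct / 100
V_shrink = 2318 cm^3 * 2.7 / 100 = 62.5860 cm^3

62.5860 cm^3


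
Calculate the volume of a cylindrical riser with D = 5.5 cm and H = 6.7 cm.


Formula: V = pi * (D/2)^2 * H  (cylinder volume)
Radius = D/2 = 5.5/2 = 2.75 cm
V = pi * 2.75^2 * 6.7 = 159.1806 cm^3

Answer: 159.1806 cm^3


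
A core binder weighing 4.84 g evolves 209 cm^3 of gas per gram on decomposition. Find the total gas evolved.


Formula: V_gas = W_binder * gas_evolution_rate
V = 4.84 g * 209 cm^3/g = 1011.5600 cm^3

Final answer: 1011.5600 cm^3


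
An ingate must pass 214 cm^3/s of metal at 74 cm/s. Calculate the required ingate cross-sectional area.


Formula: A_ingate = Q / v  (continuity equation)
A = 214 cm^3/s / 74 cm/s = 2.8919 cm^2

Answer: 2.8919 cm^2


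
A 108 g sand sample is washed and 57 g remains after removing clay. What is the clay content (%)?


Formula: Clay% = (W_total - W_washed) / W_total * 100
Clay mass = 108 - 57 = 51 g
Clay% = 51 / 108 * 100 = 47.2222%


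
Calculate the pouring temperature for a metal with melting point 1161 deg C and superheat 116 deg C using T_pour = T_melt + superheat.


Formula: T_pour = T_melt + Superheat
T_pour = 1161 + 116 = 1277 deg C

Answer: 1277 deg C


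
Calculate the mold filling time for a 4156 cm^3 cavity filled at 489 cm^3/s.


Formula: t_fill = V_mold / Q_flow
t = 4156 cm^3 / 489 cm^3/s = 8.4990 s

Final answer: 8.4990 s


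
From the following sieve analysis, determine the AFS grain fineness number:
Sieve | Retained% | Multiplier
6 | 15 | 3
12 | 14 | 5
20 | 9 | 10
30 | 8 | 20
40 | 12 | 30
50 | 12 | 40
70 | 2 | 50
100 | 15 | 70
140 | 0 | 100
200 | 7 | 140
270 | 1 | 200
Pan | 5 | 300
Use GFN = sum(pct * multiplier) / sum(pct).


Formula: GFN = sum(pct * multiplier) / sum(pct)
sum(pct * multiplier) = 5035
sum(pct) = 100
GFN = 5035 / 100 = 50.35

Answer: 50.35


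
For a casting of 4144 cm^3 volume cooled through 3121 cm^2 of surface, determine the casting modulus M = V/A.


Formula: Casting Modulus M = V / A
M = 4144 cm^3 / 3121 cm^2 = 1.3278 cm

Final answer: 1.3278 cm


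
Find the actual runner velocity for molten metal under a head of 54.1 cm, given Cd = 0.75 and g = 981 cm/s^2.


Formula: v = Cd * sqrt(2 * g * h)  (Torricelli with discharge coefficient)
2*g*h = 2 * 981 * 54.1 = 106144.2 cm^2/s^2
sqrt(106144.2) = 325.79779 cm/s
v = 0.75 * 325.79779 = 244.3483 cm/s

Answer: 244.3483 cm/s


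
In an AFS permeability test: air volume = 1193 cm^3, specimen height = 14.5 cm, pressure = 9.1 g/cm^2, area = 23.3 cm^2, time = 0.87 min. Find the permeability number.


Formula: Permeability Number P = (V * H) / (p * A * t)
Numerator: V * H = 1193 * 14.5 = 17298.5
Denominator: p * A * t = 9.1 * 23.3 * 0.87 = 184.4661
P = 17298.5 / 184.4661 = 93.7760

93.7760


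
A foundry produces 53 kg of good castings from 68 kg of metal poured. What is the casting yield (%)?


Formula: Casting Yield = (W_good / W_total) * 100
Yield = (53 kg / 68 kg) * 100 = 77.9412%


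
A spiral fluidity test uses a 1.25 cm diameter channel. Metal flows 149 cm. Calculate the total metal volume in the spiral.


Formula: V = pi * (d/2)^2 * L  (cylinder volume)
Radius = 1.25/2 = 0.625 cm
V = pi * 0.625^2 * 149 = 182.8505 cm^3


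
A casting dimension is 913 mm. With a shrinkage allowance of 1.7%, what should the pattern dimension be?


Formula: L_pattern = L_casting * (1 + shrinkage_rate/100)
Shrinkage factor = 1 + 1.7/100 = 1.017
L_pattern = 913 mm * 1.017 = 928.5210 mm

Final answer: 928.5210 mm


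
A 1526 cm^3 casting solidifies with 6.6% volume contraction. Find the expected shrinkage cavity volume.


Formula: V_shrink = V_casting * shrinkage_pct / 100
V_shrink = 1526 cm^3 * 6.6 / 100 = 100.7160 cm^3


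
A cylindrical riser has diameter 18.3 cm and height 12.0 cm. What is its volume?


Formula: V = pi * (D/2)^2 * H  (cylinder volume)
Radius = D/2 = 18.3/2 = 9.15 cm
V = pi * 9.15^2 * 12.0 = 3156.2639 cm^3

Final answer: 3156.2639 cm^3


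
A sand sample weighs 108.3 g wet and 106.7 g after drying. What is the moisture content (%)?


Formula: MC = (W_wet - W_dry) / W_wet * 100
Water mass = 108.3 - 106.7 = 1.6 g
MC = 1.6 / 108.3 * 100 = 1.4774%

1.4774%


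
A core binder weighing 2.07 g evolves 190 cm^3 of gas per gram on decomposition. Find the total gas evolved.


Formula: V_gas = W_binder * gas_evolution_rate
V = 2.07 g * 190 cm^3/g = 393.3000 cm^3


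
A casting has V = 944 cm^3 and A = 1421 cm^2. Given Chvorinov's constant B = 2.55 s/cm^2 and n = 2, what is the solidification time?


Formula: t_s = B * (V/A)^n  (Chvorinov's rule, n=2)
Modulus M = V/A = 944/1421 = 0.664321 cm
M^2 = 0.664321^2 = 0.441322 cm^2
t_s = 2.55 * 0.441322 = 1.1254 s

Answer: 1.1254 s


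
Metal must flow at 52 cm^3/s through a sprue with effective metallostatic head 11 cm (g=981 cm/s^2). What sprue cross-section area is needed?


Formula: v = sqrt(2*g*h), A = Q/v
Velocity: v = sqrt(2 * 981 * 11) = sqrt(21582) = 146.9081 cm/s
Sprue area: A = Q / v = 52 / 146.9081 = 0.3540 cm^2

Final answer: 0.3540 cm^2


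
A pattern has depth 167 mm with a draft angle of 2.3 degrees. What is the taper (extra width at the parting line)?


Formula: taper = depth * tan(draft_angle)
tan(2.3 deg) = 0.0401641
taper = 167 mm * 0.0401641 = 6.7074 mm

Answer: 6.7074 mm


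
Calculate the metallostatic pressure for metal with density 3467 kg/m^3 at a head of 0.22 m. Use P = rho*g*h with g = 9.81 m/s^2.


Formula: P = rho * g * h
rho * g = 3467 * 9.81 = 34011.27 N/m^3
P = 34011.27 * 0.22 = 7482.4794 Pa

7482.4794 Pa


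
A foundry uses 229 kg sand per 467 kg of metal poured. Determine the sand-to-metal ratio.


Formula: Sand-to-Metal Ratio = W_sand / W_metal
Ratio = 229 kg / 467 kg = 0.4904

0.4904


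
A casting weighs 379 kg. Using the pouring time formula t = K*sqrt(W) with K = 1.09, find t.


Formula: t = K * sqrt(W)
sqrt(W) = sqrt(379) = 19.46792
t = 1.09 * 19.46792 = 21.2200 s

21.2200 s


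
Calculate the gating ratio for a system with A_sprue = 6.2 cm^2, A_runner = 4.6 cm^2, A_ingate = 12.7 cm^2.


Sprue:Runner:Ingate = 1 : 4.6/6.2 : 12.7/6.2 = 1:0.74:2.05

Final answer: 1:0.74:2.05


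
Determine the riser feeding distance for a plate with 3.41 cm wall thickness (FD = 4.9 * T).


Formula: FD = 4.9 * T  (riser feeding-distance rule)
FD = 4.9 * 3.41 cm = 16.7090 cm

Answer: 16.7090 cm


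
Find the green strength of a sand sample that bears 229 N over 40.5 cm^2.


Formula: Compressive Strength = Force / Area
Strength = 229 N / 40.5 cm^2 = 5.6543 N/cm^2

Final answer: 5.6543 N/cm^2


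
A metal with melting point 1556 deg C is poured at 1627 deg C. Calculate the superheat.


Formula: Superheat = T_pour - T_melt
Superheat = 1627 - 1556 = 71 deg C

Final answer: 71 deg C


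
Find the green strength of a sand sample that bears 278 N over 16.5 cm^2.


Formula: Compressive Strength = Force / Area
Strength = 278 N / 16.5 cm^2 = 16.8485 N/cm^2

16.8485 N/cm^2


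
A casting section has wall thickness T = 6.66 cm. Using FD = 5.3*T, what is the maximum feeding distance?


Formula: FD = 5.3 * T  (riser feeding-distance rule)
FD = 5.3 * 6.66 cm = 35.2980 cm

35.2980 cm


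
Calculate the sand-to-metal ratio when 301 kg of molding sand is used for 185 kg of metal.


Formula: Sand-to-Metal Ratio = W_sand / W_metal
Ratio = 301 kg / 185 kg = 1.6270

1.6270


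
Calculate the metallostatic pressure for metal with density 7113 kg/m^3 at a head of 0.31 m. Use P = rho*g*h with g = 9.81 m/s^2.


Formula: P = rho * g * h
rho * g = 7113 * 9.81 = 69778.53 N/m^3
P = 69778.53 * 0.31 = 21631.3443 Pa

21631.3443 Pa


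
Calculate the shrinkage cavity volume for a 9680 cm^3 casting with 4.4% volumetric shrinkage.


Formula: V_shrink = V_casting * shrinkage_pct / 100
V_shrink = 9680 cm^3 * 4.4 / 100 = 425.9200 cm^3

Answer: 425.9200 cm^3


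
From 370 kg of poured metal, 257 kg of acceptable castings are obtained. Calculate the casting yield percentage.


Formula: Casting Yield = (W_good / W_total) * 100
Yield = (257 kg / 370 kg) * 100 = 69.4595%

Final answer: 69.4595%


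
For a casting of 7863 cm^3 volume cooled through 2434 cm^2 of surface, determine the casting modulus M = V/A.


Formula: Casting Modulus M = V / A
M = 7863 cm^3 / 2434 cm^2 = 3.2305 cm


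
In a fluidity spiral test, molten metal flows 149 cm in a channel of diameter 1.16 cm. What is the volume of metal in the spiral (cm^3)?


Formula: V = pi * (d/2)^2 * L  (cylinder volume)
Radius = 1.16/2 = 0.58 cm
V = pi * 0.58^2 * 149 = 157.4679 cm^3


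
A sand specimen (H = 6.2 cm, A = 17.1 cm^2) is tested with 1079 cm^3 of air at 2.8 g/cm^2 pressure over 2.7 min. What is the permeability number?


Formula: Permeability Number P = (V * H) / (p * A * t)
Numerator: V * H = 1079 * 6.2 = 6689.8
Denominator: p * A * t = 2.8 * 17.1 * 2.7 = 129.276
P = 6689.8 / 129.276 = 51.7482

51.7482
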